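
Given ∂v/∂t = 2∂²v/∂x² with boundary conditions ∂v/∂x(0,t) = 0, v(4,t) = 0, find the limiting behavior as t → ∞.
v → 0. Heat escapes through the Dirichlet boundary.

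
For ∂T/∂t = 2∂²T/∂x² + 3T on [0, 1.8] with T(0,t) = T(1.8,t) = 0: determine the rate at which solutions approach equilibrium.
Eigenvalues: λₙ = 2n²π²/1.8² - 3.
First three modes:
  n=1: λ₁ = 2π²/1.8² - 3 ≈ 3.092
  n=2: λ₂ = 8π²/1.8² - 3 ≈ 21.369
  n=3: λ₃ = 18π²/1.8² - 3 ≈ 51.831
Since 2π²/1.8² ≈ 6.092 > 3, all λₙ > 0.
The n=1 mode decays slowest → dominates as t → ∞.
Asymptotic: T ~ c₁ sin(πx/1.8) e^{-λ₁t} with decay rate λ₁ ≈ 3.092.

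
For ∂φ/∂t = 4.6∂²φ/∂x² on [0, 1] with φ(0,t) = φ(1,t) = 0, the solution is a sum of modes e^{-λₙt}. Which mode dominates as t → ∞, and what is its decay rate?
Eigenvalues: λₙ = 4.6n²π².
First three modes:
  n=1: λ₁ = 4.6π² ≈ 45.4
  n=2: λ₂ = 18.4π² ≈ 181.601 (4× faster decay)
  n=3: λ₃ = 41.4π² ≈ 408.602 (9× faster decay)
As t → ∞, higher modes decay exponentially faster. The n=1 mode dominates: φ ~ c₁ sin(πx) e^{-λ₁t}.
Decay rate: λ₁ = 4.6π² ≈ 45.4.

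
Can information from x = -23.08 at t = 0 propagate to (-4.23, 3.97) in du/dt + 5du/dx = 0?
No. Only data at x = -24.08 affects (-4.23, 3.97). Advection has one-way propagation along characteristics.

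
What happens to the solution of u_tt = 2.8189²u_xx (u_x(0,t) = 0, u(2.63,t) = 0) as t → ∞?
u oscillates (no decay). Energy is conserved; the solution oscillates indefinitely as standing waves.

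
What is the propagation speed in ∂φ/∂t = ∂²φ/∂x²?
Infinite. The heat equation is parabolic, not hyperbolic, so disturbances propagate instantly.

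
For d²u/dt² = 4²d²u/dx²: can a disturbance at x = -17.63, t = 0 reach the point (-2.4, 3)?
No. The domain of dependence is [-14.4, 9.6], and -17.63 is outside this interval.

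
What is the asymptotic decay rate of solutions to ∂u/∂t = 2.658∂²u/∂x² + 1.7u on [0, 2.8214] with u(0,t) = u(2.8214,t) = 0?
Eigenvalues: λₙ = 2.658n²π²/2.8214² - 1.7.
First three modes:
  n=1: λ₁ = 2.658π²/2.8214² - 1.7 ≈ 1.596
  n=2: λ₂ = 10.632π²/2.8214² - 1.7 ≈ 11.482
  n=3: λ₃ = 23.922π²/2.8214² - 1.7 ≈ 27.96
Since 2.658π²/2.8214² ≈ 3.296 > 1.7, all λₙ > 0.
The n=1 mode decays slowest → dominates as t → ∞.
Asymptotic: u ~ c₁ sin(πx/2.8214) e^{-λ₁t} with decay rate λ₁ ≈ 1.596.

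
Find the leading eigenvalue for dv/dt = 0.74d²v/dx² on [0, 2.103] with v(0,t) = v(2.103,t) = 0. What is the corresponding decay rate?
Eigenvalues: λₙ = 0.74n²π²/2.103².
First three modes:
  n=1: λ₁ = 0.74π²/2.103² ≈ 1.651
  n=2: λ₂ = 2.96π²/2.103² ≈ 6.606 (4× faster decay)
  n=3: λ₃ = 6.66π²/2.103² ≈ 14.863 (9× faster decay)
As t → ∞, higher modes decay exponentially faster. The n=1 mode dominates: v ~ c₁ sin(πx/2.103) e^{-λ₁t}.
Decay rate: λ₁ = 0.74π²/2.103² ≈ 1.651.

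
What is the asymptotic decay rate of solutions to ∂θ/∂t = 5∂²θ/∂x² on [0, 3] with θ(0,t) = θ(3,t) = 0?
Eigenvalues: λₙ = 5n²π²/3².
First three modes:
  n=1: λ₁ = 5π²/3² ≈ 5.483
  n=2: λ₂ = 20π²/3² ≈ 21.932 (4× faster decay)
  n=3: λ₃ = 45π²/3² ≈ 49.348 (9× faster decay)
As t → ∞, higher modes decay exponentially faster. The n=1 mode dominates: θ ~ c₁ sin(πx/3) e^{-λ₁t}.
Decay rate: λ₁ = 5π²/3² ≈ 5.483.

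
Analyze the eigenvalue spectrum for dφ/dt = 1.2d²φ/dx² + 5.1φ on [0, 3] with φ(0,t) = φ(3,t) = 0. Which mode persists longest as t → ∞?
Eigenvalues: λₙ = 1.2n²π²/3² - 5.1.
First three modes:
  n=1: λ₁ = 1.2π²/3² - 5.1 ≈ -3.784
  n=2: λ₂ = 4.8π²/3² - 5.1 ≈ 0.164
  n=3: λ₃ = 10.8π²/3² - 5.1 ≈ 6.744
Since 1.2π²/3² ≈ 1.316 < 5.1, λ₁ < 0.
The n=1 mode grows fastest (−λₙ is largest for n=1) → dominates.
Asymptotic: φ ~ c₁ sin(πx/3) e^{3.784t} (exponential growth at rate −λ₁ ≈ 3.784).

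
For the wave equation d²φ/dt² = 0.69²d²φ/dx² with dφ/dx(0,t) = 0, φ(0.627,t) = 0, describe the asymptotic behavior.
φ oscillates (no decay). Energy is conserved; the solution oscillates indefinitely as standing waves.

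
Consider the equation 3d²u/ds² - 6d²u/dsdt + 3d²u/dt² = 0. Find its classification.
Parabolic. (A = 3, B = -6, C = 3 gives B² - 4AC = 0.)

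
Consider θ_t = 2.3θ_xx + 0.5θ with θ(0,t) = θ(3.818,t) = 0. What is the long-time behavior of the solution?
As t → ∞, θ → 0. Diffusion dominates reaction (r=0.5 < κπ²/L²≈1.56); solution decays.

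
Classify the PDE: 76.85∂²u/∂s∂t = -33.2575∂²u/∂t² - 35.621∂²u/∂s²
Rewriting in standard form: 35.621∂²u/∂s² + 76.85∂²u/∂s∂t + 33.2575∂²u/∂t² = 0. A = 35.621, B = 76.85, C = 33.2575. Discriminant B² - 4AC = 1167.26087. Since 1167.26087 > 0, hyperbolic.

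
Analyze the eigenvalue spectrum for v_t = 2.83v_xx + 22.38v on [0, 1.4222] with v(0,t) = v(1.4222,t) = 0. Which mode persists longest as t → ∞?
Eigenvalues: λₙ = 2.83n²π²/1.4222² - 22.38.
First three modes:
  n=1: λ₁ = 2.83π²/1.4222² - 22.38 ≈ -8.571
  n=2: λ₂ = 11.32π²/1.4222² - 22.38 ≈ 32.856
  n=3: λ₃ = 25.47π²/1.4222² - 22.38 ≈ 101.902
Since 2.83π²/1.4222² ≈ 13.809 < 22.38, λ₁ < 0.
The n=1 mode grows fastest (−λₙ is largest for n=1) → dominates.
Asymptotic: v ~ c₁ sin(πx/1.4222) e^{8.571t} (exponential growth at rate −λ₁ ≈ 8.571).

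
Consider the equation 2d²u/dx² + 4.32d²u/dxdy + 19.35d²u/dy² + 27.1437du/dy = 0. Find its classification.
Elliptic. (A = 2, B = 4.32, C = 19.35 gives B² - 4AC = -136.1376.)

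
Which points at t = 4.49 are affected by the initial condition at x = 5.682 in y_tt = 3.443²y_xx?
Domain of influence: [-9.77707, 21.14107]. Data at x = 5.682 spreads outward at speed 3.443.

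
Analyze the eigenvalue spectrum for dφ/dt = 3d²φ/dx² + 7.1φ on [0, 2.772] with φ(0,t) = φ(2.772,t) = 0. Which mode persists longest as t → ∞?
Eigenvalues: λₙ = 3n²π²/2.772² - 7.1.
First three modes:
  n=1: λ₁ = 3π²/2.772² - 7.1 ≈ -3.247
  n=2: λ₂ = 12π²/2.772² - 7.1 ≈ 8.313
  n=3: λ₃ = 27π²/2.772² - 7.1 ≈ 27.58
Since 3π²/2.772² ≈ 3.853 < 7.1, λ₁ < 0.
The n=1 mode grows fastest (−λₙ is largest for n=1) → dominates.
Asymptotic: φ ~ c₁ sin(πx/2.772) e^{3.247t} (exponential growth at rate −λ₁ ≈ 3.247).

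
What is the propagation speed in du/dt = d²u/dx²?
Infinite. The heat equation is parabolic, not hyperbolic, so disturbances propagate instantly.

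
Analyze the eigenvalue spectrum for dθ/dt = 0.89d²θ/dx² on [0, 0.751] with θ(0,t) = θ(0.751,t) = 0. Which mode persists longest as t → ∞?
Eigenvalues: λₙ = 0.89n²π²/0.751².
First three modes:
  n=1: λ₁ = 0.89π²/0.751² ≈ 15.574
  n=2: λ₂ = 3.56π²/0.751² ≈ 62.297 (4× faster decay)
  n=3: λ₃ = 8.01π²/0.751² ≈ 140.169 (9× faster decay)
As t → ∞, higher modes decay exponentially faster. The n=1 mode dominates: θ ~ c₁ sin(πx/0.751) e^{-λ₁t}.
Decay rate: λ₁ = 0.89π²/0.751² ≈ 15.574.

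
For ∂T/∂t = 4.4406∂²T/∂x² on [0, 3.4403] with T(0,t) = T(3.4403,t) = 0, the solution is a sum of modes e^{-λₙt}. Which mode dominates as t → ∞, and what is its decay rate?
Eigenvalues: λₙ = 4.4406n²π²/3.4403².
First three modes:
  n=1: λ₁ = 4.4406π²/3.4403² ≈ 3.703
  n=2: λ₂ = 17.7624π²/3.4403² ≈ 14.812 (4× faster decay)
  n=3: λ₃ = 39.9654π²/3.4403² ≈ 33.327 (9× faster decay)
As t → ∞, higher modes decay exponentially faster. The n=1 mode dominates: T ~ c₁ sin(πx/3.4403) e^{-λ₁t}.
Decay rate: λ₁ = 4.4406π²/3.4403² ≈ 3.703.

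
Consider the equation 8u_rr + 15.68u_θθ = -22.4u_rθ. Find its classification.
Rewriting in standard form: 8u_rr + 22.4u_rθ + 15.68u_θθ = 0. Parabolic. (A = 8, B = 22.4, C = 15.68 gives B² - 4AC = 0.)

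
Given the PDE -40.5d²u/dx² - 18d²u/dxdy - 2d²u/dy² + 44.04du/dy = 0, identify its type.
The second-order coefficients are A = -40.5, B = -18, C = -2. Since B² - 4AC = 0 = 0, this is a parabolic PDE.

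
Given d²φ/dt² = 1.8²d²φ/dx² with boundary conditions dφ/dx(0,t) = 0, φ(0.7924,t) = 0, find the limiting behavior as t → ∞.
φ oscillates (no decay). Energy is conserved; the solution oscillates indefinitely as standing waves.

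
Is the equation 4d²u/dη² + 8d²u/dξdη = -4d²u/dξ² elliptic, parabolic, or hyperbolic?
Rewriting in standard form: 4d²u/dξ² + 8d²u/dξdη + 4d²u/dη² = 0. Computing B² - 4AC with A = 4, B = 8, C = 4: discriminant = 0 (zero). Answer: parabolic.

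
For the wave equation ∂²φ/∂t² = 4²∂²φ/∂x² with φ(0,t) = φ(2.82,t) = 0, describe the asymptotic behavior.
φ oscillates (no decay). Energy is conserved; the solution oscillates indefinitely as standing waves.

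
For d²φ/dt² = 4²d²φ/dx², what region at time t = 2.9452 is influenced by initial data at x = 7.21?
Domain of influence: [-4.5708, 18.9908]. Data at x = 7.21 spreads outward at speed 4.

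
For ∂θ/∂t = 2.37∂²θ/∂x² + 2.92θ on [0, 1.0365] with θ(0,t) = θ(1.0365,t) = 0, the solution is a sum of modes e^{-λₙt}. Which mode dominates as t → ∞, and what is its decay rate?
Eigenvalues: λₙ = 2.37n²π²/1.0365² - 2.92.
First three modes:
  n=1: λ₁ = 2.37π²/1.0365² - 2.92 ≈ 18.853
  n=2: λ₂ = 9.48π²/1.0365² - 2.92 ≈ 84.17
  n=3: λ₃ = 21.33π²/1.0365² - 2.92 ≈ 193.033
Since 2.37π²/1.0365² ≈ 21.773 > 2.92, all λₙ > 0.
The n=1 mode decays slowest → dominates as t → ∞.
Asymptotic: θ ~ c₁ sin(πx/1.0365) e^{-λ₁t} with decay rate λ₁ ≈ 18.853.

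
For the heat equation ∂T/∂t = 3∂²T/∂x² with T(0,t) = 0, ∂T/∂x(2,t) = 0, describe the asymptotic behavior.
T → 0. Heat escapes through the Dirichlet boundary.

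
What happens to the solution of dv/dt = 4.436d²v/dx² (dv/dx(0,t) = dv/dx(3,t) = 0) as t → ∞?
v → constant (steady state). Heat is conserved (no flux at boundaries); solution approaches the spatial average.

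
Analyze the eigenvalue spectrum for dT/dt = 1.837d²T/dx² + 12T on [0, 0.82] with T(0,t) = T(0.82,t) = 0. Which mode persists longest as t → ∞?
Eigenvalues: λₙ = 1.837n²π²/0.82² - 12.
First three modes:
  n=1: λ₁ = 1.837π²/0.82² - 12 ≈ 14.964
  n=2: λ₂ = 7.348π²/0.82² - 12 ≈ 95.855
  n=3: λ₃ = 16.533π²/0.82² - 12 ≈ 230.674
Since 1.837π²/0.82² ≈ 26.964 > 12, all λₙ > 0.
The n=1 mode decays slowest → dominates as t → ∞.
Asymptotic: T ~ c₁ sin(πx/0.82) e^{-λ₁t} with decay rate λ₁ ≈ 14.964.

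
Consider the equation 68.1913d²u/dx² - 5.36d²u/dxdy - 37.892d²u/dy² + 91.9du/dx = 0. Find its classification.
Hyperbolic. (A = 68.1913, B = -5.36, C = -37.892 gives B² - 4AC = 10364.3485584.)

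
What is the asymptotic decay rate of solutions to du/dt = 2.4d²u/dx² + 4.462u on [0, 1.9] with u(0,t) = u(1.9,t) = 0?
Eigenvalues: λₙ = 2.4n²π²/1.9² - 4.462.
First three modes:
  n=1: λ₁ = 2.4π²/1.9² - 4.462 ≈ 2.1
  n=2: λ₂ = 9.6π²/1.9² - 4.462 ≈ 21.784
  n=3: λ₃ = 21.6π²/1.9² - 4.462 ≈ 54.592
Since 2.4π²/1.9² ≈ 6.562 > 4.462, all λₙ > 0.
The n=1 mode decays slowest → dominates as t → ∞.
Asymptotic: u ~ c₁ sin(πx/1.9) e^{-λ₁t} with decay rate λ₁ ≈ 2.1.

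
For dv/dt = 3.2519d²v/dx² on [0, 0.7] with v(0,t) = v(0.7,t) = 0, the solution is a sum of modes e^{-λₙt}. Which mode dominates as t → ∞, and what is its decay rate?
Eigenvalues: λₙ = 3.2519n²π²/0.7².
First three modes:
  n=1: λ₁ = 3.2519π²/0.7² ≈ 65.5
  n=2: λ₂ = 13.0076π²/0.7² ≈ 262 (4× faster decay)
  n=3: λ₃ = 29.2671π²/0.7² ≈ 589.499 (9× faster decay)
As t → ∞, higher modes decay exponentially faster. The n=1 mode dominates: v ~ c₁ sin(πx/0.7) e^{-λ₁t}.
Decay rate: λ₁ = 3.2519π²/0.7² ≈ 65.5.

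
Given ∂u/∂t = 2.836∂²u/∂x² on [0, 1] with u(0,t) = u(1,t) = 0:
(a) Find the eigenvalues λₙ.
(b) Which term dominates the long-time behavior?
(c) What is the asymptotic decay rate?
Eigenvalues: λₙ = 2.836n²π².
First three modes:
  n=1: λ₁ = 2.836π² ≈ 27.99
  n=2: λ₂ = 11.344π² ≈ 111.961 (4× faster decay)
  n=3: λ₃ = 25.524π² ≈ 251.912 (9× faster decay)
As t → ∞, higher modes decay exponentially faster. The n=1 mode dominates: u ~ c₁ sin(πx) e^{-λ₁t}.
Decay rate: λ₁ = 2.836π² ≈ 27.99.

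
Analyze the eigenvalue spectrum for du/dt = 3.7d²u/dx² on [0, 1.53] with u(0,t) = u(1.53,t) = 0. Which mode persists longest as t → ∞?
Eigenvalues: λₙ = 3.7n²π²/1.53².
First three modes:
  n=1: λ₁ = 3.7π²/1.53² ≈ 15.6
  n=2: λ₂ = 14.8π²/1.53² ≈ 62.399 (4× faster decay)
  n=3: λ₃ = 33.3π²/1.53² ≈ 140.398 (9× faster decay)
As t → ∞, higher modes decay exponentially faster. The n=1 mode dominates: u ~ c₁ sin(πx/1.53) e^{-λ₁t}.
Decay rate: λ₁ = 3.7π²/1.53² ≈ 15.6.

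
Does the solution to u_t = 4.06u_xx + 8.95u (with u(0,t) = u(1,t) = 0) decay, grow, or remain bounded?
u → 0. Diffusion dominates reaction (r=8.95 < κπ²/L²≈40.07); solution decays.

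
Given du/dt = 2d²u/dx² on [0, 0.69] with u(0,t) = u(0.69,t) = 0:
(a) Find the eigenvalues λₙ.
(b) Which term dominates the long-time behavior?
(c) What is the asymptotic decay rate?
Eigenvalues: λₙ = 2n²π²/0.69².
First three modes:
  n=1: λ₁ = 2π²/0.69² ≈ 41.46
  n=2: λ₂ = 8π²/0.69² ≈ 165.841 (4× faster decay)
  n=3: λ₃ = 18π²/0.69² ≈ 373.142 (9× faster decay)
As t → ∞, higher modes decay exponentially faster. The n=1 mode dominates: u ~ c₁ sin(πx/0.69) e^{-λ₁t}.
Decay rate: λ₁ = 2π²/0.69² ≈ 41.46.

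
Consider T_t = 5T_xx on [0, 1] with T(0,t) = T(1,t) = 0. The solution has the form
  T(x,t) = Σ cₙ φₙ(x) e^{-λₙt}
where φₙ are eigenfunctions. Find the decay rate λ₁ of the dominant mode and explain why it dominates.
Eigenvalues: λₙ = 5n²π².
First three modes:
  n=1: λ₁ = 5π² ≈ 49.348
  n=2: λ₂ = 20π² ≈ 197.392 (4× faster decay)
  n=3: λ₃ = 45π² ≈ 444.132 (9× faster decay)
As t → ∞, higher modes decay exponentially faster. The n=1 mode dominates: T ~ c₁ sin(πx) e^{-λ₁t}.
Decay rate: λ₁ = 5π² ≈ 49.348.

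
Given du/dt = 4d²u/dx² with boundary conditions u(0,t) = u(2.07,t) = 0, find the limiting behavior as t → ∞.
u → 0. Heat diffuses out through both boundaries.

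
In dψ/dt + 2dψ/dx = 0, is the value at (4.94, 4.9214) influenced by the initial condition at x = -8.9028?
No. Only data at x = -4.9028 affects (4.94, 4.9214). Advection has one-way propagation along characteristics.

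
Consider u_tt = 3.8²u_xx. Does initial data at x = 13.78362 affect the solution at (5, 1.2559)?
No. The domain of dependence is [0.22758, 9.77242], and 13.78362 is outside this interval.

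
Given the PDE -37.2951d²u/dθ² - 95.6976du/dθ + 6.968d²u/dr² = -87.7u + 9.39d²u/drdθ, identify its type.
Rewriting in standard form: 6.968d²u/dr² - 9.39d²u/drdθ - 37.2951d²u/dθ² - 95.6976du/dθ + 87.7u = 0. The second-order coefficients are A = 6.968, B = -9.39, C = -37.2951. Since B² - 4AC = 1127.6611272 > 0, this is a hyperbolic PDE.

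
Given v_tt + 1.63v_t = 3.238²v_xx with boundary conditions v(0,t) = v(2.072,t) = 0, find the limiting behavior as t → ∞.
v → 0. Damping (γ=1.63) dissipates energy; oscillations decay exponentially.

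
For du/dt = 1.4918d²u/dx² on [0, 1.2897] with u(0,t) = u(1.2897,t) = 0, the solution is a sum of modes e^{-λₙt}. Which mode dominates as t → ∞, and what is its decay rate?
Eigenvalues: λₙ = 1.4918n²π²/1.2897².
First three modes:
  n=1: λ₁ = 1.4918π²/1.2897² ≈ 8.852
  n=2: λ₂ = 5.9672π²/1.2897² ≈ 35.407 (4× faster decay)
  n=3: λ₃ = 13.4262π²/1.2897² ≈ 79.666 (9× faster decay)
As t → ∞, higher modes decay exponentially faster. The n=1 mode dominates: u ~ c₁ sin(πx/1.2897) e^{-λ₁t}.
Decay rate: λ₁ = 1.4918π²/1.2897² ≈ 8.852.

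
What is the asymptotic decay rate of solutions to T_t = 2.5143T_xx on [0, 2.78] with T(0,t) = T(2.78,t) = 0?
Eigenvalues: λₙ = 2.5143n²π²/2.78².
First three modes:
  n=1: λ₁ = 2.5143π²/2.78² ≈ 3.211
  n=2: λ₂ = 10.0572π²/2.78² ≈ 12.844 (4× faster decay)
  n=3: λ₃ = 22.6287π²/2.78² ≈ 28.898 (9× faster decay)
As t → ∞, higher modes decay exponentially faster. The n=1 mode dominates: T ~ c₁ sin(πx/2.78) e^{-λ₁t}.
Decay rate: λ₁ = 2.5143π²/2.78² ≈ 3.211.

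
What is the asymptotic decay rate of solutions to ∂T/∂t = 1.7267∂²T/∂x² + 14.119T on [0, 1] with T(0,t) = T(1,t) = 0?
Eigenvalues: λₙ = 1.7267n²π²/1² - 14.119.
First three modes:
  n=1: λ₁ = 1.7267π² - 14.119 ≈ 2.923
  n=2: λ₂ = 6.9068π² - 14.119 ≈ 54.048
  n=3: λ₃ = 15.5403π² - 14.119 ≈ 139.258
Since 1.7267π² ≈ 17.042 > 14.119, all λₙ > 0.
The n=1 mode decays slowest → dominates as t → ∞.
Asymptotic: T ~ c₁ sin(πx/1) e^{-λ₁t} with decay rate λ₁ ≈ 2.923.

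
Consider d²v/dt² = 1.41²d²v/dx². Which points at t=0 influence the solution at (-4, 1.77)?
Domain of dependence: [-6.4957, -1.5043]. Signals travel at speed 1.41, so data within |x - -4| ≤ 1.41·1.77 = 2.4957 can reach the point.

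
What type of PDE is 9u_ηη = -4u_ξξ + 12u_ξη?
Rewriting in standard form: 4u_ξξ - 12u_ξη + 9u_ηη = 0. With A = 4, B = -12, C = 9, the discriminant is 0. This is a parabolic PDE.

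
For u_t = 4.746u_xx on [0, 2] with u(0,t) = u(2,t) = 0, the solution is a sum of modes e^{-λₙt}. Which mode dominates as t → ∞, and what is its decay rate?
Eigenvalues: λₙ = 4.746n²π²/2².
First three modes:
  n=1: λ₁ = 4.746π²/2² ≈ 11.71
  n=2: λ₂ = 18.984π²/2² ≈ 46.841 (4× faster decay)
  n=3: λ₃ = 42.714π²/2² ≈ 105.393 (9× faster decay)
As t → ∞, higher modes decay exponentially faster. The n=1 mode dominates: u ~ c₁ sin(πx/2) e^{-λ₁t}.
Decay rate: λ₁ = 4.746π²/2² ≈ 11.71.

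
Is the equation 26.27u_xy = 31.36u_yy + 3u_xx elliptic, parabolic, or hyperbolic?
Rewriting in standard form: -3u_xx + 26.27u_xy - 31.36u_yy = 0. Computing B² - 4AC with A = -3, B = 26.27, C = -31.36: discriminant = 313.7929 (positive). Answer: hyperbolic.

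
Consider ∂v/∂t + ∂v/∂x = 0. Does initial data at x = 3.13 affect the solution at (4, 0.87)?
Yes. The characteristic through (4, 0.87) passes through x = 3.13.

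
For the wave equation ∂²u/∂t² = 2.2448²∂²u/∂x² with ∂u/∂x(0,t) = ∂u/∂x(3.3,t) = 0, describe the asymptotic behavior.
u oscillates about a mean that drifts linearly in t (generically unbounded; no decay). There is no damping, so the nonconstant modes persist as standing waves (energy conserved, no decay). But with Neumann conditions at both ends the constant mode has eigenvalue 0: the spatial mean M(t) of u satisfies M'' = 0, so M(t) = M(0) + M'(0)·t. Unless the initial velocity has zero mean (∫u_t(x,0)dx = 0), the solution grows linearly in t (unbounded, though not exponentially); if it does have zero mean, the solution stays bounded and simply oscillates.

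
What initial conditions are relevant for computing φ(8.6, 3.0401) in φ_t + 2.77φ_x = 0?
A single point: x = 0.178923. The characteristic through (8.6, 3.0401) is x - 2.77t = const, so x = 8.6 - 2.77·3.0401 = 0.178923.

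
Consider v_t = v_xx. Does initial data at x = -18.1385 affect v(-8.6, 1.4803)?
Yes, for any finite x. The heat equation has infinite propagation speed, so all initial data affects all points at any t > 0.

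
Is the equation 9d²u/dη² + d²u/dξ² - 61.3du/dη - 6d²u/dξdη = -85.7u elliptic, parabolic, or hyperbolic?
Rewriting in standard form: d²u/dξ² - 6d²u/dξdη + 9d²u/dη² - 61.3du/dη + 85.7u = 0. Computing B² - 4AC with A = 1, B = -6, C = 9: discriminant = 0 (zero). Answer: parabolic.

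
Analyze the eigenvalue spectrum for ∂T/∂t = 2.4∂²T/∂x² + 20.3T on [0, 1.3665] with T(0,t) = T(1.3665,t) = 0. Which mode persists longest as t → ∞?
Eigenvalues: λₙ = 2.4n²π²/1.3665² - 20.3.
First three modes:
  n=1: λ₁ = 2.4π²/1.3665² - 20.3 ≈ -7.615
  n=2: λ₂ = 9.6π²/1.3665² - 20.3 ≈ 30.44
  n=3: λ₃ = 21.6π²/1.3665² - 20.3 ≈ 93.865
Since 2.4π²/1.3665² ≈ 12.685 < 20.3, λ₁ < 0.
The n=1 mode grows fastest (−λₙ is largest for n=1) → dominates.
Asymptotic: T ~ c₁ sin(πx/1.3665) e^{7.615t} (exponential growth at rate −λ₁ ≈ 7.615).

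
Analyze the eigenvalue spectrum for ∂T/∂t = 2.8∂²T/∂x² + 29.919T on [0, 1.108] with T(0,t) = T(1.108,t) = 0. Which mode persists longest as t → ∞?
Eigenvalues: λₙ = 2.8n²π²/1.108² - 29.919.
First three modes:
  n=1: λ₁ = 2.8π²/1.108² - 29.919 ≈ -7.409
  n=2: λ₂ = 11.2π²/1.108² - 29.919 ≈ 60.122
  n=3: λ₃ = 25.2π²/1.108² - 29.919 ≈ 172.672
Since 2.8π²/1.108² ≈ 22.51 < 29.919, λ₁ < 0.
The n=1 mode grows fastest (−λₙ is largest for n=1) → dominates.
Asymptotic: T ~ c₁ sin(πx/1.108) e^{7.409t} (exponential growth at rate −λ₁ ≈ 7.409).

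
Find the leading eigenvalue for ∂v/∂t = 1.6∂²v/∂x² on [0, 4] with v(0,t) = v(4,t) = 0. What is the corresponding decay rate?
Eigenvalues: λₙ = 1.6n²π²/4².
First three modes:
  n=1: λ₁ = 1.6π²/4² ≈ 0.987
  n=2: λ₂ = 6.4π²/4² ≈ 3.948 (4× faster decay)
  n=3: λ₃ = 14.4π²/4² ≈ 8.883 (9× faster decay)
As t → ∞, higher modes decay exponentially faster. The n=1 mode dominates: v ~ c₁ sin(πx/4) e^{-λ₁t}.
Decay rate: λ₁ = 1.6π²/4² ≈ 0.987.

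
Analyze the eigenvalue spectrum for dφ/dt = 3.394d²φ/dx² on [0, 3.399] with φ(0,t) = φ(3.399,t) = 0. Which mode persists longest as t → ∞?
Eigenvalues: λₙ = 3.394n²π²/3.399².
First three modes:
  n=1: λ₁ = 3.394π²/3.399² ≈ 2.899
  n=2: λ₂ = 13.576π²/3.399² ≈ 11.598 (4× faster decay)
  n=3: λ₃ = 30.546π²/3.399² ≈ 26.095 (9× faster decay)
As t → ∞, higher modes decay exponentially faster. The n=1 mode dominates: φ ~ c₁ sin(πx/3.399) e^{-λ₁t}.
Decay rate: λ₁ = 3.394π²/3.399² ≈ 2.899.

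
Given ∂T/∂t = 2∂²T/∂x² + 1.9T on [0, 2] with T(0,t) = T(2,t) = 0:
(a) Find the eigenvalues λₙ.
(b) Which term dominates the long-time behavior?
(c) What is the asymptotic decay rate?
Eigenvalues: λₙ = 2n²π²/2² - 1.9.
First three modes:
  n=1: λ₁ = 2π²/2² - 1.9 ≈ 3.035
  n=2: λ₂ = 8π²/2² - 1.9 ≈ 17.839
  n=3: λ₃ = 18π²/2² - 1.9 ≈ 42.513
Since 2π²/2² ≈ 4.935 > 1.9, all λₙ > 0.
The n=1 mode decays slowest → dominates as t → ∞.
Asymptotic: T ~ c₁ sin(πx/2) e^{-λ₁t} with decay rate λ₁ ≈ 3.035.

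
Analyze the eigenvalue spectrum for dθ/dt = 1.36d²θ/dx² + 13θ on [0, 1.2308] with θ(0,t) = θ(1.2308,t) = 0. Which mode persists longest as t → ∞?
Eigenvalues: λₙ = 1.36n²π²/1.2308² - 13.
First three modes:
  n=1: λ₁ = 1.36π²/1.2308² - 13 ≈ -4.139
  n=2: λ₂ = 5.44π²/1.2308² - 13 ≈ 22.442
  n=3: λ₃ = 12.24π²/1.2308² - 13 ≈ 66.746
Since 1.36π²/1.2308² ≈ 8.861 < 13, λ₁ < 0.
The n=1 mode grows fastest (−λₙ is largest for n=1) → dominates.
Asymptotic: θ ~ c₁ sin(πx/1.2308) e^{4.139t} (exponential growth at rate −λ₁ ≈ 4.139).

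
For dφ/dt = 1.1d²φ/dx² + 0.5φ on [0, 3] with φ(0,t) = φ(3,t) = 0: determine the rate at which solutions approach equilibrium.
Eigenvalues: λₙ = 1.1n²π²/3² - 0.5.
First three modes:
  n=1: λ₁ = 1.1π²/3² - 0.5 ≈ 0.706
  n=2: λ₂ = 4.4π²/3² - 0.5 ≈ 4.325
  n=3: λ₃ = 9.9π²/3² - 0.5 ≈ 10.357
Since 1.1π²/3² ≈ 1.206 > 0.5, all λₙ > 0.
The n=1 mode decays slowest → dominates as t → ∞.
Asymptotic: φ ~ c₁ sin(πx/3) e^{-λ₁t} with decay rate λ₁ ≈ 0.706.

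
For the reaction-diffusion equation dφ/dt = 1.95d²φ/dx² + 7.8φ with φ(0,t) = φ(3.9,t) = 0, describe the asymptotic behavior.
φ grows unboundedly. Reaction dominates diffusion (r=7.8 > κπ²/L²≈1.27); solution grows exponentially.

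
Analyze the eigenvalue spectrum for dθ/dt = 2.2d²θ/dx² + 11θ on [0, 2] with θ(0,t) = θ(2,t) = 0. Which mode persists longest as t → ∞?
Eigenvalues: λₙ = 2.2n²π²/2² - 11.
First three modes:
  n=1: λ₁ = 2.2π²/2² - 11 ≈ -5.572
  n=2: λ₂ = 8.8π²/2² - 11 ≈ 10.713
  n=3: λ₃ = 19.8π²/2² - 11 ≈ 37.855
Since 2.2π²/2² ≈ 5.428 < 11, λ₁ < 0.
The n=1 mode grows fastest (−λₙ is largest for n=1) → dominates.
Asymptotic: θ ~ c₁ sin(πx/2) e^{5.572t} (exponential growth at rate −λ₁ ≈ 5.572).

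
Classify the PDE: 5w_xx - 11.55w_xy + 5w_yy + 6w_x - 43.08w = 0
A = 5, B = -11.55, C = 5. Discriminant B² - 4AC = 33.4025. Since 33.4025 > 0, hyperbolic.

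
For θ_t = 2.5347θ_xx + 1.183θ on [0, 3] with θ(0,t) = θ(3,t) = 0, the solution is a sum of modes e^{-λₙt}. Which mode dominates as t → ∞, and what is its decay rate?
Eigenvalues: λₙ = 2.5347n²π²/3² - 1.183.
First three modes:
  n=1: λ₁ = 2.5347π²/3² - 1.183 ≈ 1.597
  n=2: λ₂ = 10.1388π²/3² - 1.183 ≈ 9.935
  n=3: λ₃ = 22.8123π²/3² - 1.183 ≈ 23.833
Since 2.5347π²/3² ≈ 2.78 > 1.183, all λₙ > 0.
The n=1 mode decays slowest → dominates as t → ∞.
Asymptotic: θ ~ c₁ sin(πx/3) e^{-λ₁t} with decay rate λ₁ ≈ 1.597.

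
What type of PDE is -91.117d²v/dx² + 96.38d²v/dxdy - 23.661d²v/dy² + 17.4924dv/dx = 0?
With A = -91.117, B = 96.38, C = -23.661, the discriminant is 665.427052. This is a hyperbolic PDE.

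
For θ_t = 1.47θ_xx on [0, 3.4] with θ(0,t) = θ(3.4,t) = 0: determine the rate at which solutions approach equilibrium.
Eigenvalues: λₙ = 1.47n²π²/3.4².
First three modes:
  n=1: λ₁ = 1.47π²/3.4² ≈ 1.255
  n=2: λ₂ = 5.88π²/3.4² ≈ 5.02 (4× faster decay)
  n=3: λ₃ = 13.23π²/3.4² ≈ 11.295 (9× faster decay)
As t → ∞, higher modes decay exponentially faster. The n=1 mode dominates: θ ~ c₁ sin(πx/3.4) e^{-λ₁t}.
Decay rate: λ₁ = 1.47π²/3.4² ≈ 1.255.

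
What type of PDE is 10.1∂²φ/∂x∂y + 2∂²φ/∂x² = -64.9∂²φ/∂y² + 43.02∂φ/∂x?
Rewriting in standard form: 2∂²φ/∂x² + 10.1∂²φ/∂x∂y + 64.9∂²φ/∂y² - 43.02∂φ/∂x = 0. With A = 2, B = 10.1, C = 64.9, the discriminant is -417.19. This is an elliptic PDE.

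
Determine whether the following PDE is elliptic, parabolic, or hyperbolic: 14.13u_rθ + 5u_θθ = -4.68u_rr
Rewriting in standard form: 4.68u_rr + 14.13u_rθ + 5u_θθ = 0. Coefficients: A = 4.68, B = 14.13, C = 5. B² - 4AC = 106.0569, which is positive, so the equation is hyperbolic.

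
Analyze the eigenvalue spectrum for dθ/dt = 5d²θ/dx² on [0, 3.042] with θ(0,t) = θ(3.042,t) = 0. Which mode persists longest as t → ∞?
Eigenvalues: λₙ = 5n²π²/3.042².
First three modes:
  n=1: λ₁ = 5π²/3.042² ≈ 5.333
  n=2: λ₂ = 20π²/3.042² ≈ 21.331 (4× faster decay)
  n=3: λ₃ = 45π²/3.042² ≈ 47.995 (9× faster decay)
As t → ∞, higher modes decay exponentially faster. The n=1 mode dominates: θ ~ c₁ sin(πx/3.042) e^{-λ₁t}.
Decay rate: λ₁ = 5π²/3.042² ≈ 5.333.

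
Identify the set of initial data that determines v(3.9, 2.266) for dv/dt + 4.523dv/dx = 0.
A single point: x = -6.349118. The characteristic through (3.9, 2.266) is x - 4.523t = const, so x = 3.9 - 4.523·2.266 = -6.349118.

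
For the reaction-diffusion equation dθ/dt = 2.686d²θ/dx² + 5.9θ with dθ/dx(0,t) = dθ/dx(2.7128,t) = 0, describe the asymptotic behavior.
θ grows unboundedly. With Neumann BCs the constant mode has diffusion eigenvalue 0, so any r > 0 makes it grow like e^(5.9t); solution grows exponentially.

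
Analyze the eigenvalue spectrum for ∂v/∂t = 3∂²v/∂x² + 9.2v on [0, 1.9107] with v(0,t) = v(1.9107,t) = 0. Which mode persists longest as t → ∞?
Eigenvalues: λₙ = 3n²π²/1.9107² - 9.2.
First three modes:
  n=1: λ₁ = 3π²/1.9107² - 9.2 ≈ -1.09
  n=2: λ₂ = 12π²/1.9107² - 9.2 ≈ 23.241
  n=3: λ₃ = 27π²/1.9107² - 9.2 ≈ 63.793
Since 3π²/1.9107² ≈ 8.11 < 9.2, λ₁ < 0.
The n=1 mode grows fastest (−λₙ is largest for n=1) → dominates.
Asymptotic: v ~ c₁ sin(πx/1.9107) e^{1.09t} (exponential growth at rate −λ₁ ≈ 1.09).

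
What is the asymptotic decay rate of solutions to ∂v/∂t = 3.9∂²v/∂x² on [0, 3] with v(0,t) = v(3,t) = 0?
Eigenvalues: λₙ = 3.9n²π²/3².
First three modes:
  n=1: λ₁ = 3.9π²/3² ≈ 4.277
  n=2: λ₂ = 15.6π²/3² ≈ 17.107 (4× faster decay)
  n=3: λ₃ = 35.1π²/3² ≈ 38.491 (9× faster decay)
As t → ∞, higher modes decay exponentially faster. The n=1 mode dominates: v ~ c₁ sin(πx/3) e^{-λ₁t}.
Decay rate: λ₁ = 3.9π²/3² ≈ 4.277.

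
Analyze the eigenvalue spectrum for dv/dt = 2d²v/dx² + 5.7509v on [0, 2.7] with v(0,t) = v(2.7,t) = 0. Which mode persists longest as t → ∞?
Eigenvalues: λₙ = 2n²π²/2.7² - 5.7509.
First three modes:
  n=1: λ₁ = 2π²/2.7² - 5.7509 ≈ -3.043
  n=2: λ₂ = 8π²/2.7² - 5.7509 ≈ 5.08
  n=3: λ₃ = 18π²/2.7² - 5.7509 ≈ 18.618
Since 2π²/2.7² ≈ 2.708 < 5.7509, λ₁ < 0.
The n=1 mode grows fastest (−λₙ is largest for n=1) → dominates.
Asymptotic: v ~ c₁ sin(πx/2.7) e^{3.043t} (exponential growth at rate −λ₁ ≈ 3.043).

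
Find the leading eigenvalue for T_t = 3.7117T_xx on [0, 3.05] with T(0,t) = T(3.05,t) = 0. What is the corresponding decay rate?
Eigenvalues: λₙ = 3.7117n²π²/3.05².
First three modes:
  n=1: λ₁ = 3.7117π²/3.05² ≈ 3.938
  n=2: λ₂ = 14.8468π²/3.05² ≈ 15.752 (4× faster decay)
  n=3: λ₃ = 33.4053π²/3.05² ≈ 35.442 (9× faster decay)
As t → ∞, higher modes decay exponentially faster. The n=1 mode dominates: T ~ c₁ sin(πx/3.05) e^{-λ₁t}.
Decay rate: λ₁ = 3.7117π²/3.05² ≈ 3.938.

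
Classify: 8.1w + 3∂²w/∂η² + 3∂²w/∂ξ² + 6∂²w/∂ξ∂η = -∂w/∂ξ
Rewriting in standard form: 3∂²w/∂ξ² + 6∂²w/∂ξ∂η + 3∂²w/∂η² + ∂w/∂ξ + 8.1w = 0. Parabolic (discriminant = 0).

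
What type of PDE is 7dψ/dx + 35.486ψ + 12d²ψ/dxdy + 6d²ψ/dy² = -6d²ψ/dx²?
Rewriting in standard form: 6d²ψ/dx² + 12d²ψ/dxdy + 6d²ψ/dy² + 7dψ/dx + 35.486ψ = 0. With A = 6, B = 12, C = 6, the discriminant is 0. This is a parabolic PDE.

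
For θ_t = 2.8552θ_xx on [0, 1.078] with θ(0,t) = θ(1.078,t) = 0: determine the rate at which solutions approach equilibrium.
Eigenvalues: λₙ = 2.8552n²π²/1.078².
First three modes:
  n=1: λ₁ = 2.8552π²/1.078² ≈ 24.249
  n=2: λ₂ = 11.4208π²/1.078² ≈ 96.997 (4× faster decay)
  n=3: λ₃ = 25.6968π²/1.078² ≈ 218.243 (9× faster decay)
As t → ∞, higher modes decay exponentially faster. The n=1 mode dominates: θ ~ c₁ sin(πx/1.078) e^{-λ₁t}.
Decay rate: λ₁ = 2.8552π²/1.078² ≈ 24.249.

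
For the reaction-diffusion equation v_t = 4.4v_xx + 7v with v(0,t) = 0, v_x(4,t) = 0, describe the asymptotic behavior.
v grows unboundedly. Reaction dominates diffusion (r=7 > κπ²/(4L²)≈0.68); solution grows exponentially.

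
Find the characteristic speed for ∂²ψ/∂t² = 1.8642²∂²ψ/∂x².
Speed = 1.8642. Information travels along characteristics x = x₀ ± 1.8642t.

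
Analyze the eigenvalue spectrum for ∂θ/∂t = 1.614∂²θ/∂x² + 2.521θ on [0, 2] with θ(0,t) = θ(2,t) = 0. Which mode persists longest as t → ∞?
Eigenvalues: λₙ = 1.614n²π²/2² - 2.521.
First three modes:
  n=1: λ₁ = 1.614π²/2² - 2.521 ≈ 1.461
  n=2: λ₂ = 6.456π²/2² - 2.521 ≈ 13.409
  n=3: λ₃ = 14.526π²/2² - 2.521 ≈ 33.32
Since 1.614π²/2² ≈ 3.982 > 2.521, all λₙ > 0.
The n=1 mode decays slowest → dominates as t → ∞.
Asymptotic: θ ~ c₁ sin(πx/2) e^{-λ₁t} with decay rate λ₁ ≈ 1.461.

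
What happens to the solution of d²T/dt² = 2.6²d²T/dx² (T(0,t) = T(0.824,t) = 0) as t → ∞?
T oscillates (no decay). Energy is conserved; the solution oscillates indefinitely as standing waves.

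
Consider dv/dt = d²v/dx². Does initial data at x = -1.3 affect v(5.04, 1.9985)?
Yes, for any finite x. The heat equation has infinite propagation speed, so all initial data affects all points at any t > 0.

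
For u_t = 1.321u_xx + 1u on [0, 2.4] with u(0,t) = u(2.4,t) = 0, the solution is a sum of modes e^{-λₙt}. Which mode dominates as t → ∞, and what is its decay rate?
Eigenvalues: λₙ = 1.321n²π²/2.4² - 1.
First three modes:
  n=1: λ₁ = 1.321π²/2.4² - 1 ≈ 1.263
  n=2: λ₂ = 5.284π²/2.4² - 1 ≈ 8.054
  n=3: λ₃ = 11.889π²/2.4² - 1 ≈ 19.371
Since 1.321π²/2.4² ≈ 2.263 > 1, all λₙ > 0.
The n=1 mode decays slowest → dominates as t → ∞.
Asymptotic: u ~ c₁ sin(πx/2.4) e^{-λ₁t} with decay rate λ₁ ≈ 1.263.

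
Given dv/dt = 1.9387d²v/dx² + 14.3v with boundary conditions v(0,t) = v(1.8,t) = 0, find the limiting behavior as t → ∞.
v grows unboundedly. Reaction dominates diffusion (r=14.3 > κπ²/L²≈5.91); solution grows exponentially.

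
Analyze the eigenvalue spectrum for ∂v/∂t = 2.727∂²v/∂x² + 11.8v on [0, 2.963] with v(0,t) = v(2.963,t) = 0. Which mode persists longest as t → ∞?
Eigenvalues: λₙ = 2.727n²π²/2.963² - 11.8.
First three modes:
  n=1: λ₁ = 2.727π²/2.963² - 11.8 ≈ -8.734
  n=2: λ₂ = 10.908π²/2.963² - 11.8 ≈ 0.463
  n=3: λ₃ = 24.543π²/2.963² - 11.8 ≈ 15.791
Since 2.727π²/2.963² ≈ 3.066 < 11.8, λ₁ < 0.
The n=1 mode grows fastest (−λₙ is largest for n=1) → dominates.
Asymptotic: v ~ c₁ sin(πx/2.963) e^{8.734t} (exponential growth at rate −λ₁ ≈ 8.734).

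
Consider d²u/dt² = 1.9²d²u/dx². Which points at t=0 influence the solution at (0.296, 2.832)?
Domain of dependence: [-5.0848, 5.6768]. Signals travel at speed 1.9, so data within |x - 0.296| ≤ 1.9·2.832 = 5.3808 can reach the point.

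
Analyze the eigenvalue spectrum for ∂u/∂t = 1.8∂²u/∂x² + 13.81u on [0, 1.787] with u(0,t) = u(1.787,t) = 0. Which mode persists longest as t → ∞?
Eigenvalues: λₙ = 1.8n²π²/1.787² - 13.81.
First three modes:
  n=1: λ₁ = 1.8π²/1.787² - 13.81 ≈ -8.247
  n=2: λ₂ = 7.2π²/1.787² - 13.81 ≈ 8.443
  n=3: λ₃ = 16.2π²/1.787² - 13.81 ≈ 36.259
Since 1.8π²/1.787² ≈ 5.563 < 13.81, λ₁ < 0.
The n=1 mode grows fastest (−λₙ is largest for n=1) → dominates.
Asymptotic: u ~ c₁ sin(πx/1.787) e^{8.247t} (exponential growth at rate −λ₁ ≈ 8.247).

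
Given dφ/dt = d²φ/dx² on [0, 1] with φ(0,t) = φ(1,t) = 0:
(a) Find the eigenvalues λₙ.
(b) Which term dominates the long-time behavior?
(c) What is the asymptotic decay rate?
Eigenvalues: λₙ = n²π².
First three modes:
  n=1: λ₁ = π² ≈ 9.87
  n=2: λ₂ = 4π² ≈ 39.478 (4× faster decay)
  n=3: λ₃ = 9π² ≈ 88.826 (9× faster decay)
As t → ∞, higher modes decay exponentially faster. The n=1 mode dominates: φ ~ c₁ sin(πx) e^{-λ₁t}.
Decay rate: λ₁ = π² ≈ 9.87.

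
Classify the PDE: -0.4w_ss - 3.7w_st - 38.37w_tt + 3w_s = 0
A = -0.4, B = -3.7, C = -38.37. Discriminant B² - 4AC = -47.702. Since -47.702 < 0, elliptic.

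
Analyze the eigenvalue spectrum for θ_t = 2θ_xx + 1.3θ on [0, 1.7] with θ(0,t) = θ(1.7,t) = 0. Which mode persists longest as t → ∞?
Eigenvalues: λₙ = 2n²π²/1.7² - 1.3.
First three modes:
  n=1: λ₁ = 2π²/1.7² - 1.3 ≈ 5.53
  n=2: λ₂ = 8π²/1.7² - 1.3 ≈ 26.021
  n=3: λ₃ = 18π²/1.7² - 1.3 ≈ 60.172
Since 2π²/1.7² ≈ 6.83 > 1.3, all λₙ > 0.
The n=1 mode decays slowest → dominates as t → ∞.
Asymptotic: θ ~ c₁ sin(πx/1.7) e^{-λ₁t} with decay rate λ₁ ≈ 5.53.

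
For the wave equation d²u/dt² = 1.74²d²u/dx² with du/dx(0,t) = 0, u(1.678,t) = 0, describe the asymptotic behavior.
u oscillates (no decay). Energy is conserved; the solution oscillates indefinitely as standing waves.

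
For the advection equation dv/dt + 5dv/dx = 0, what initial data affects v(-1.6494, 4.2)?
A single point: x = -22.6494. The characteristic through (-1.6494, 4.2) is x - 5t = const, so x = -1.6494 - 5·4.2 = -22.6494.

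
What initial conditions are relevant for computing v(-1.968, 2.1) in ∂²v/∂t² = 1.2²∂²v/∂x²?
Domain of dependence: [-4.488, 0.552]. Signals travel at speed 1.2, so data within |x - -1.968| ≤ 1.2·2.1 = 2.52 can reach the point.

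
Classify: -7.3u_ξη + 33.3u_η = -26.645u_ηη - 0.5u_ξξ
Rewriting in standard form: 0.5u_ξξ - 7.3u_ξη + 26.645u_ηη + 33.3u_η = 0. Parabolic (discriminant = 0).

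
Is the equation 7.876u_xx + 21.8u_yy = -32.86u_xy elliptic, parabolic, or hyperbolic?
Rewriting in standard form: 7.876u_xx + 32.86u_xy + 21.8u_yy = 0. Computing B² - 4AC with A = 7.876, B = 32.86, C = 21.8: discriminant = 392.9924 (positive). Answer: hyperbolic.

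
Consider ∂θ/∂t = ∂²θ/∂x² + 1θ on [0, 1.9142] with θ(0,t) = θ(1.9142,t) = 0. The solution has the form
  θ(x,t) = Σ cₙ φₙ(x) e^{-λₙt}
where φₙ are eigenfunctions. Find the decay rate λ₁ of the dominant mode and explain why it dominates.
Eigenvalues: λₙ = n²π²/1.9142² - 1.
First three modes:
  n=1: λ₁ = π²/1.9142² - 1 ≈ 1.694
  n=2: λ₂ = 4π²/1.9142² - 1 ≈ 9.774
  n=3: λ₃ = 9π²/1.9142² - 1 ≈ 23.242
Since π²/1.9142² ≈ 2.694 > 1, all λₙ > 0.
The n=1 mode decays slowest → dominates as t → ∞.
Asymptotic: θ ~ c₁ sin(πx/1.9142) e^{-λ₁t} with decay rate λ₁ ≈ 1.694.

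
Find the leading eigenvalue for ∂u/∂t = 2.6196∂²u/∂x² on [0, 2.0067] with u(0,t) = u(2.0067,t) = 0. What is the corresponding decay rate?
Eigenvalues: λₙ = 2.6196n²π²/2.0067².
First three modes:
  n=1: λ₁ = 2.6196π²/2.0067² ≈ 6.421
  n=2: λ₂ = 10.4784π²/2.0067² ≈ 25.682 (4× faster decay)
  n=3: λ₃ = 23.5764π²/2.0067² ≈ 57.785 (9× faster decay)
As t → ∞, higher modes decay exponentially faster. The n=1 mode dominates: u ~ c₁ sin(πx/2.0067) e^{-λ₁t}.
Decay rate: λ₁ = 2.6196π²/2.0067² ≈ 6.421.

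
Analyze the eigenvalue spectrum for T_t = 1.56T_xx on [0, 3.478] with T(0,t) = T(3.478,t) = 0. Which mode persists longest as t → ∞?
Eigenvalues: λₙ = 1.56n²π²/3.478².
First three modes:
  n=1: λ₁ = 1.56π²/3.478² ≈ 1.273
  n=2: λ₂ = 6.24π²/3.478² ≈ 5.091 (4× faster decay)
  n=3: λ₃ = 14.04π²/3.478² ≈ 11.455 (9× faster decay)
As t → ∞, higher modes decay exponentially faster. The n=1 mode dominates: T ~ c₁ sin(πx/3.478) e^{-λ₁t}.
Decay rate: λ₁ = 1.56π²/3.478² ≈ 1.273.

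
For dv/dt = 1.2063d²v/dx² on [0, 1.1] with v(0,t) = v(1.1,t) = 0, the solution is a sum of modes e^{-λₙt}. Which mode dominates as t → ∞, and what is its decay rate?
Eigenvalues: λₙ = 1.2063n²π²/1.1².
First three modes:
  n=1: λ₁ = 1.2063π²/1.1² ≈ 9.839
  n=2: λ₂ = 4.8252π²/1.1² ≈ 39.358 (4× faster decay)
  n=3: λ₃ = 10.8567π²/1.1² ≈ 88.555 (9× faster decay)
As t → ∞, higher modes decay exponentially faster. The n=1 mode dominates: v ~ c₁ sin(πx/1.1) e^{-λ₁t}.
Decay rate: λ₁ = 1.2063π²/1.1² ≈ 9.839.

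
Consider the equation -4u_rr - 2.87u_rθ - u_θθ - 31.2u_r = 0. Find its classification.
Elliptic. (A = -4, B = -2.87, C = -1 gives B² - 4AC = -7.7631.)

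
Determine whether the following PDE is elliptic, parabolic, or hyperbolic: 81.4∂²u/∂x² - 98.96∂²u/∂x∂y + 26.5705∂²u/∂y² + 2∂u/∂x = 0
Coefficients: A = 81.4, B = -98.96, C = 26.5705. B² - 4AC = 1141.7268, which is positive, so the equation is hyperbolic.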